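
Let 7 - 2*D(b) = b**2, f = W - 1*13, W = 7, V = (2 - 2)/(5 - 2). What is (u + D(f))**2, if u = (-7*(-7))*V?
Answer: 841/4 ≈ 210.25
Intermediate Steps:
V = 0 (V = 0/3 = 0*(1/3) = 0)
u = 0 (u = -7*(-7)*0 = 49*0 = 0)
f = -6 (f = 7 - 1*13 = 7 - 13 = -6)
D(b) = 7/2 - b**2/2
(u + D(f))**2 = (0 + (7/2 - 1/2*(-6)**2))**2 = (0 + (7/2 - 1/2*36))**2 = (0 + (7/2 - 18))**2 = (0 - 29/2)**2 = (-29/2)**2 = 841/4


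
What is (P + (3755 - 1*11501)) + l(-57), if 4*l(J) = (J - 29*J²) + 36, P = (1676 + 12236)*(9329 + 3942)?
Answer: 369189691/2 ≈ 1.8459e+8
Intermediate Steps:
P = 184626152 (P = 13912*13271 = 184626152)
l(J) = 9 - 29*J²/4 + J/4 (l(J) = ((J - 29*J²) + 36)/4 = (36 + J - 29*J²)/4 = 9 - 29*J²/4 + J/4)
(P + (3755 - 1*11501)) + l(-57) = (184626152 + (3755 - 1*11501)) + (9 - 29/4*(-57)² + (¼)*(-57)) = (184626152 + (3755 - 11501)) + (9 - 29/4*3249 - 57/4) = (184626152 - 7746) + (9 - 94221/4 - 57/4) = 184618406 - 47121/2 = 369189691/2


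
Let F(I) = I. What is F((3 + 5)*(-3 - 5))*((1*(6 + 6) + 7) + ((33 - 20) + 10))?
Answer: -2688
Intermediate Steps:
F((3 + 5)*(-3 - 5))*((1*(6 + 6) + 7) + ((33 - 20) + 10)) = ((3 + 5)*(-3 - 5))*((1*(6 + 6) + 7) + ((33 - 20) + 10)) = (8*(-8))*((1*12 + 7) + (13 + 10)) = -64*((12 + 7) + 23) = -64*(19 + 23) = -64*42 = -2688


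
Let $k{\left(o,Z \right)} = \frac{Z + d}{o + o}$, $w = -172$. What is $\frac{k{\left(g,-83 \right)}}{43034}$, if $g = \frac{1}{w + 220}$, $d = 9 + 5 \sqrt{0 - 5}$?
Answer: $- \frac{888}{21517} + \frac{60 i \sqrt{5}}{21517} \approx -0.04127 + 0.0062353 i$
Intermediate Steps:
$d = 9 + 5 i \sqrt{5}$ ($d = 9 + 5 \sqrt{-5} = 9 + 5 i \sqrt{5} \approx 9.0 + 11.18 i$)
$g = \frac{1}{48}$ ($g = \frac{1}{-172 + 220} = \frac{1}{48} \approx 0.020833$)
$k{\left(o,Z \right)} = \frac{9 + Z + 5 i \sqrt{5}}{2 o}$ ($k{\left(o,Z \right)} = \frac{Z + \left(9 + 5 i \sqrt{5}\right)}{o + o} = \frac{9 + Z + 5 i \sqrt{5}}{2 o}$)
$\frac{k{\left(g,-83 \right)}}{43034} = \frac{\frac{1}{2} \frac{1}{\frac{1}{48}} \left(9 - 83 + 5 i \sqrt{5}\right)}{43034} = \frac{1}{2} \cdot 48 \left(-74 + 5 i \sqrt{5}\right) \frac{1}{43034} = \left(-1776 + 120 i \sqrt{5}\right) \frac{1}{43034} = - \frac{888}{21517} + \frac{60 i \sqrt{5}}{21517}$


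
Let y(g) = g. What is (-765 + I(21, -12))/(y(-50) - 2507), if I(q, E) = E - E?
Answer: 765/2557 ≈ 0.29918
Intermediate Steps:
I(q, E) = 0
(-765 + I(21, -12))/(y(-50) - 2507) = (-765 + 0)/(-50 - 2507) = -765/(-2557) = -765*(-1/2557) = 765/2557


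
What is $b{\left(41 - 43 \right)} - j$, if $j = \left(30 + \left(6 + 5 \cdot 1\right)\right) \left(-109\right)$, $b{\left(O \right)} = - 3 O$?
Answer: $4475$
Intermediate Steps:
$j = -4469$ ($j = \left(30 + \left(6 + 5\right)\right) \left(-109\right) = \left(30 + 11\right) \left(-109\right) = 41 \left(-109\right) = -4469$)
$b{\left(41 - 43 \right)} - j = - 3 \left(41 - 43\right) - -4469 = - 3 \left(41 - 43\right) + 4469 = \left(-3\right) \left(-2\right) + 4469 = 6 + 4469 = 4475$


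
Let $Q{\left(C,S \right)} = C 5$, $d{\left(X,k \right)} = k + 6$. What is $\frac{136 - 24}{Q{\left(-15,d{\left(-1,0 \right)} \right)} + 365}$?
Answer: $\frac{56}{145} \approx 0.38621$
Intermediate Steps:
$d{\left(X,k \right)} = 6 + k$
$Q{\left(C,S \right)} = 5 C$
$\frac{136 - 24}{Q{\left(-15,d{\left(-1,0 \right)} \right)} + 365} = \frac{136 - 24}{5 \left(-15\right) + 365} = \frac{112}{-75 + 365} = \frac{112}{290} = 112 \cdot \frac{1}{290} = \frac{56}{145}$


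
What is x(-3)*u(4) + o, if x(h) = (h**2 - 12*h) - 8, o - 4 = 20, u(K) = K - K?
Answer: 24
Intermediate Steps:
u(K) = 0
o = 24 (o = 4 + 20 = 24)
x(h) = -8 + h**2 - 12*h
x(-3)*u(4) + o = (-8 + (-3)**2 - 12*(-3))*0 + 24 = (-8 + 9 + 36)*0 + 24 = 37*0 + 24 = 0 + 24 = 24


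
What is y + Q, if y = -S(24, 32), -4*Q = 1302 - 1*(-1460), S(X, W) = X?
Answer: -1429/2 ≈ -714.50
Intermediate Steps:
Q = -1381/2 (Q = -(1302 - 1*(-1460))/4 = -(1302 + 1460)/4 = -¼*2762 = -1381/2 ≈ -690.50)
y = -24 (y = -1*24 = -24)
y + Q = -24 - 1381/2 = -1429/2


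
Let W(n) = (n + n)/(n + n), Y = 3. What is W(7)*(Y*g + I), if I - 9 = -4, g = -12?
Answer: -31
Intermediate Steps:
I = 5 (I = 9 - 4 = 5)
W(n) = 1 (W(n) = (2*n)/((2*n)) = (2*n)*(1/(2*n)) = 1)
W(7)*(Y*g + I) = 1*(3*(-12) + 5) = 1*(-36 + 5) = 1*(-31) = -31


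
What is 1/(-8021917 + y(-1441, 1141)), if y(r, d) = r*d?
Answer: -1/9666098 ≈ -1.0345e-7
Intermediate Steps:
y(r, d) = d*r
1/(-8021917 + y(-1441, 1141)) = 1/(-8021917 + 1141*(-1441)) = 1/(-8021917 - 1644181) = 1/(-9666098) = -1/9666098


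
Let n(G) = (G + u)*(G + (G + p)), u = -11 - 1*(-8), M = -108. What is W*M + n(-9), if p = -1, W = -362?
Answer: 39324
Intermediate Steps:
u = -3 (u = -11 + 8 = -3)
n(G) = (-1 + 2*G)*(-3 + G) (n(G) = (G - 3)*(G + (G - 1)) = (-3 + G)*(G + (-1 + G)) = (-3 + G)*(-1 + 2*G) = (-1 + 2*G)*(-3 + G))
W*M + n(-9) = -362*(-108) + (3 - 7*(-9) + 2*(-9)²) = 39096 + (3 + 63 + 2*81) = 39096 + (3 + 63 + 162) = 39096 + 228 = 39324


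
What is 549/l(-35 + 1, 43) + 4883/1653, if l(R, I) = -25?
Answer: -41338/2175 ≈ -19.006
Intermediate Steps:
549/l(-35 + 1, 43) + 4883/1653 = 549/(-25) + 4883/1653 = 549*(-1/25) + 4883*(1/1653) = -549/25 + 257/87 = -41338/2175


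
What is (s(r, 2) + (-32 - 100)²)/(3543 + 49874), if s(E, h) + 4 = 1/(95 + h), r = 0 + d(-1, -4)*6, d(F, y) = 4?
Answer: 1689741/5181449 ≈ 0.32611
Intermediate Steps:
r = 24 (r = 0 + 4*6 = 0 + 24 = 24)
s(E, h) = -4 + 1/(95 + h)
(s(r, 2) + (-32 - 100)²)/(3543 + 49874) = ((-379 - 4*2)/(95 + 2) + (-32 - 100)²)/(3543 + 49874) = ((-379 - 8)/97 + (-132)²)/53417 = ((1/97)*(-387) + 17424)*(1/53417) = (-387/97 + 17424)*(1/53417) = (1689741/97)*(1/53417) = 1689741/5181449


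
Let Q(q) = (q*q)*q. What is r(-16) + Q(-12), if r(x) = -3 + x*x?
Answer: -1475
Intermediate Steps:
r(x) = -3 + x²
Q(q) = q³ (Q(q) = q²*q = q³)
r(-16) + Q(-12) = (-3 + (-16)²) + (-12)³ = (-3 + 256) - 1728 = 253 - 1728 = -1475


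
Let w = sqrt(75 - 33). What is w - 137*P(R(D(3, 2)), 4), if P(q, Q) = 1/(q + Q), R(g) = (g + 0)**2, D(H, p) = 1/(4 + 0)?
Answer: -2192/65 + sqrt(42) ≈ -27.242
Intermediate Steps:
D(H, p) = 1/4
R(g) = g**2
P(q, Q) = 1/(Q + q)
w = sqrt(42) ≈ 6.4807
w - 137*P(R(D(3, 2)), 4) = sqrt(42) - 137/(4 + (1/4)**2) = sqrt(42) - 137/(4 + 1/16) = sqrt(42) - 137/65/16 = sqrt(42) - 137*16/65 = sqrt(42) - 2192/65 = -2192/65 + sqrt(42)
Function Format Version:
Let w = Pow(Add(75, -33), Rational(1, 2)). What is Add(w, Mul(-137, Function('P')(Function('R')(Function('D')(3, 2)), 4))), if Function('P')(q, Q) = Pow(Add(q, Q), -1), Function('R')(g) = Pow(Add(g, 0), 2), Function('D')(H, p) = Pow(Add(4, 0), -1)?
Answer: Add(Rational(-2192, 65), Pow(42, Rational(1, 2))) ≈ -27.242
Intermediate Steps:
Function('D')(H, p) = Rational(1, 4) (Function('D')(H, p) = Pow(4, -1) = Rational(1, 4))
Function('R')(g) = Pow(g, 2)
Function('P')(q, Q) = Pow(Add(Q, q), -1)
w = Pow(42, Rational(1, 2)) ≈ 6.4807
Add(w, Mul(-137, Function('P')(Function('R')(Function('D')(3, 2)), 4))) = Add(Pow(42, Rational(1, 2)), Mul(-137, Pow(Add(4, Pow(Rational(1, 4), 2)), -1))) = Add(Pow(42, Rational(1, 2)), Mul(-137, Pow(Add(4, Rational(1, 16)), -1))) = Add(Pow(42, Rational(1, 2)), Mul(-137, Pow(Rational(65, 16), -1))) = Add(Pow(42, Rational(1, 2)), Mul(-137, Rational(16, 65))) = Add(Pow(42, Rational(1, 2)), Rational(-2192, 65)) = Add(Rational(-2192, 65), Pow(42, Rational(1, 2)))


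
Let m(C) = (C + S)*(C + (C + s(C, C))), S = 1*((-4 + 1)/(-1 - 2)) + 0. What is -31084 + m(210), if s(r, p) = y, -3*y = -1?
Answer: 172819/3 ≈ 57606.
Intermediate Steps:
y = 1/3 (y = -1/3*(-1) = 1/3 ≈ 0.33333)
s(r, p) = 1/3
S = 1 (S = 1*(-3/(-3)) + 0 = 1*(-3*(-1/3)) + 0 = 1*1 + 0 = 1 + 0 = 1)
m(C) = (1 + C)*(1/3 + 2*C) (m(C) = (C + 1)*(C + (C + 1/3)) = (1 + C)*(C + (1/3 + C)) = (1 + C)*(1/3 + 2*C))
-31084 + m(210) = -31084 + (1/3 + 2*210**2 + (7/3)*210) = -31084 + (1/3 + 2*44100 + 490) = -31084 + (1/3 + 88200 + 490) = -31084 + 266071/3 = 172819/3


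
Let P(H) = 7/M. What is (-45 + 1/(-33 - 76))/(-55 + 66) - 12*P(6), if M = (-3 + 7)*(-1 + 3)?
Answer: -3181/218 ≈ -14.592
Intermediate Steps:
M = 8 (M = 4*2 = 8)
P(H) = 7/8
(-45 + 1/(-33 - 76))/(-55 + 66) - 12*P(6) = (-45 + 1/(-33 - 76))/(-55 + 66) - 12*7/8 = (-45 + 1/(-109))/11 - 21/2 = (-45 - 1/109)*(1/11) - 21/2 = -4906/109*1/11 - 21/2 = -446/109 - 21/2 = -3181/218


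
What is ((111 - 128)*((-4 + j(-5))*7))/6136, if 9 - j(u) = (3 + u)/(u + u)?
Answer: -357/3835 ≈ -0.093090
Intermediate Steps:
j(u) = 9 - (3 + u)/(2*u) (j(u) = 9 - (3 + u)/(u + u) = 9 - (3 + u)/(2*u))
((111 - 128)*((-4 + j(-5))*7))/6136 = ((111 - 128)*((-4 + (1/2)*(-3 + 17*(-5))/(-5))*7))/6136 = -17*(-4 + (1/2)*(-1/5)*(-3 - 85))*7*(1/6136) = -17*(-4 + (1/2)*(-1/5)*(-88))*7*(1/6136) = -17*(-4 + 44/5)*7*(1/6136) = -408*7/5*(1/6136) = -17*168/5*(1/6136) = -2856/5*1/6136 = -357/3835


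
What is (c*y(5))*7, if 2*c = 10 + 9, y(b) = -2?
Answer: -133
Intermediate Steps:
c = 19/2 (c = (10 + 9)/2 = (½)*19 = 19/2 ≈ 9.5000)
(c*y(5))*7 = ((19/2)*(-2))*7 = -19*7 = -133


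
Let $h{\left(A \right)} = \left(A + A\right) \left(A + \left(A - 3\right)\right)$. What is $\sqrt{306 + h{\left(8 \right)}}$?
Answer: $\sqrt{514} \approx 22.672$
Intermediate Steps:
$h{\left(A \right)} = 2 A \left(-3 + 2 A\right)$ ($h{\left(A \right)} = 2 A \left(A + \left(A - 3\right)\right) = 2 A \left(A + \left(-3 + A\right)\right) = 2 A \left(-3 + 2 A\right)$)
$\sqrt{306 + h{\left(8 \right)}} = \sqrt{306 + 2 \cdot 8 \left(-3 + 2 \cdot 8\right)} = \sqrt{306 + 2 \cdot 8 \left(-3 + 16\right)} = \sqrt{306 + 2 \cdot 8 \cdot 13} = \sqrt{306 + 208} = \sqrt{514}$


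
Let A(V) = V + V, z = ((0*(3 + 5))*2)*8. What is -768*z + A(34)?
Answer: 68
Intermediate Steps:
z = 0 (z = ((0*8)*2)*8 = (0*2)*8 = 0*8 = 0)
A(V) = 2*V
-768*z + A(34) = -768*0 + 2*34 = 0 + 68 = 68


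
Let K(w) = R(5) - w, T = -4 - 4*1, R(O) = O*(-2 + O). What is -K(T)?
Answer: -23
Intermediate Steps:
T = -8 (T = -4 - 4 = -8)
K(w) = 15 - w (K(w) = 5*(-2 + 5) - w = 5*3 - w = 15 - w)
-K(T) = -(15 - 1*(-8)) = -(15 + 8) = -1*23 = -23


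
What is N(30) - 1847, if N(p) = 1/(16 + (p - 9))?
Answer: -68338/37 ≈ -1847.0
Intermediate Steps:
N(p) = 1/(7 + p) (N(p) = 1/(16 + (-9 + p)) = 1/(7 + p))
N(30) - 1847 = 1/(7 + 30) - 1847 = 1/37 - 1847 = -68338/37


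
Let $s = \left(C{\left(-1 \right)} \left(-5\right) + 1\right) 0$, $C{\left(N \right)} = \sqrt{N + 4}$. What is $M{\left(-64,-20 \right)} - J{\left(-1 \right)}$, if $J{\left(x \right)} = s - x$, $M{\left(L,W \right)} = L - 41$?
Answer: $-106$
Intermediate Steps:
$C{\left(N \right)} = \sqrt{4 + N}$
$M{\left(L,W \right)} = -41 + L$
$s = 0$ ($s = \left(\sqrt{4 - 1} \left(-5\right) + 1\right) 0 = \left(\sqrt{3} \left(-5\right) + 1\right) 0 = \left(- 5 \sqrt{3} + 1\right) 0 = \left(1 - 5 \sqrt{3}\right) 0 = 0$)
$J{\left(x \right)} = - x$ ($J{\left(x \right)} = 0 - x = - x$)
$M{\left(-64,-20 \right)} - J{\left(-1 \right)} = \left(-41 - 64\right) - \left(-1\right) \left(-1\right) = -105 - 1 = -106$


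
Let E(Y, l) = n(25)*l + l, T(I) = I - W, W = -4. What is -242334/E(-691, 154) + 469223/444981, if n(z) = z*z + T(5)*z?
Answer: -1007401622/1267750869 ≈ -0.79464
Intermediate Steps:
T(I) = 4 + I (T(I) = I - 1*(-4) = I + 4 = 4 + I)
n(z) = z² + 9*z (n(z) = z*z + (4 + 5)*z = z² + 9*z)
E(Y, l) = 851*l (E(Y, l) = (25*(9 + 25))*l + l = (25*34)*l + l = 850*l + l = 851*l)
-242334/E(-691, 154) + 469223/444981 = -242334/(851*154) + 469223/444981 = -242334/131054 + 469223*(1/444981) = -242334*1/131054 + 20401/19347 = -121167/65527 + 20401/19347 = -1007401622/1267750869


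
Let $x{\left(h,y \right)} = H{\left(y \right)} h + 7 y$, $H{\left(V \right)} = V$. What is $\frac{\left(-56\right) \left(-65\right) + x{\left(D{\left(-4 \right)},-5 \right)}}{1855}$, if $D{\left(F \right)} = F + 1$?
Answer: $\frac{724}{371} \approx 1.9515$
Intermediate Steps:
$D{\left(F \right)} = 1 + F$
$x{\left(h,y \right)} = 7 y + h y$ ($x{\left(h,y \right)} = y h + 7 y = h y + 7 y = 7 y + h y$)
$\frac{\left(-56\right) \left(-65\right) + x{\left(D{\left(-4 \right)},-5 \right)}}{1855} = \frac{\left(-56\right) \left(-65\right) - 5 \left(7 + \left(1 - 4\right)\right)}{1855} = \left(3640 - 5 \left(7 - 3\right)\right) \frac{1}{1855} = \left(3640 - 20\right) \frac{1}{1855} = 3620 \cdot \frac{1}{1855} = \frac{724}{371}$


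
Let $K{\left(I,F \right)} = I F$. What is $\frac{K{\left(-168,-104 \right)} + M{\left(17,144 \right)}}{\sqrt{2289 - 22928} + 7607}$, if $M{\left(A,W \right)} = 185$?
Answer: $\frac{134316799}{57887088} - \frac{17657 i \sqrt{20639}}{57887088} \approx 2.3203 - 0.043821 i$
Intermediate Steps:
$K{\left(I,F \right)} = F I$
$\frac{K{\left(-168,-104 \right)} + M{\left(17,144 \right)}}{\sqrt{2289 - 22928} + 7607} = \frac{\left(-104\right) \left(-168\right) + 185}{\sqrt{2289 - 22928} + 7607} = \frac{17472 + 185}{\sqrt{-20639} + 7607} = \frac{17657}{i \sqrt{20639} + 7607} = \frac{17657}{7607 + i \sqrt{20639}}$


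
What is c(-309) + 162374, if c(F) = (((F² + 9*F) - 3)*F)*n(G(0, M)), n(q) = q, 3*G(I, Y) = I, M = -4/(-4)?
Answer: 162374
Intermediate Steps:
M = 1 (M = -4*(-¼) = 1)
G(I, Y) = I/3
c(F) = 0 (c(F) = (((F² + 9*F) - 3)*F)*((⅓)*0) = ((-3 + F² + 9*F)*F)*0 = (F*(-3 + F² + 9*F))*0 = 0)
c(-309) + 162374 = 0 + 162374 = 162374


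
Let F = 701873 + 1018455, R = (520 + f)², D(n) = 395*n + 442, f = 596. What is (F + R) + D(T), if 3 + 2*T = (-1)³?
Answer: 2965436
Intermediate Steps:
T = -2 (T = -3/2 + (½)*(-1)³ = -3/2 + (½)*(-1) = -3/2 - ½ = -2)
D(n) = 442 + 395*n
R = 1245456 (R = (520 + 596)² = 1116² = 1245456)
F = 1720328
(F + R) + D(T) = (1720328 + 1245456) + (442 + 395*(-2)) = 2965784 + (442 - 790) = 2965784 - 348 = 2965436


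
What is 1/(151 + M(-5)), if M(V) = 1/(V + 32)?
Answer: 27/4078 ≈ 0.0066209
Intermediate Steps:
M(V) = 1/(32 + V)
1/(151 + M(-5)) = 1/(151 + 1/(32 - 5)) = 1/(151 + 1/27) = 1/(4078/27) = 27/4078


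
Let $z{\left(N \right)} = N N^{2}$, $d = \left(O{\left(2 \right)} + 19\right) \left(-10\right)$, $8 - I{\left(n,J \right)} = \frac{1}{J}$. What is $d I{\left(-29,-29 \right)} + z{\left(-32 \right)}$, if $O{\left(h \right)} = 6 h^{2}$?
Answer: $- \frac{1050462}{29} \approx -36223.0$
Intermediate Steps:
$I{\left(n,J \right)} = 8 - \frac{1}{J}$
$d = -430$ ($d = \left(6 \cdot 2^{2} + 19\right) \left(-10\right) = \left(6 \cdot 4 + 19\right) \left(-10\right) = \left(24 + 19\right) \left(-10\right) = 43 \left(-10\right) = -430$)
$z{\left(N \right)} = N^{3}$
$d I{\left(-29,-29 \right)} + z{\left(-32 \right)} = - 430 \left(8 - \frac{1}{-29}\right) + \left(-32\right)^{3} = - 430 \left(8 - - \frac{1}{29}\right) - 32768 = - 430 \left(8 + \frac{1}{29}\right) - 32768 = \left(-430\right) \frac{233}{29} - 32768 = - \frac{100190}{29} - 32768 = - \frac{1050462}{29}$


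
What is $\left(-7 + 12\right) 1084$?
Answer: $5420$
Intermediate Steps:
$\left(-7 + 12\right) 1084 = 5 \cdot 1084 = 5420$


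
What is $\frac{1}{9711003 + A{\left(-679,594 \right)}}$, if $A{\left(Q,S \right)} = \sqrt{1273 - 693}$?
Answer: $\frac{9711003}{94303579265429} - \frac{2 \sqrt{145}}{94303579265429} \approx 1.0298 \cdot 10^{-7}$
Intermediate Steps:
$A{\left(Q,S \right)} = 2 \sqrt{145}$ ($A{\left(Q,S \right)} = \sqrt{580} = 2 \sqrt{145}$)
$\frac{1}{9711003 + A{\left(-679,594 \right)}} = \frac{1}{9711003 + 2 \sqrt{145}}$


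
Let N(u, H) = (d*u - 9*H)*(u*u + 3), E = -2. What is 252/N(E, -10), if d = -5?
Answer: 9/25 ≈ 0.36000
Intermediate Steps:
N(u, H) = (3 + u²)*(-9*H - 5*u) (N(u, H) = (-5*u - 9*H)*(u*u + 3) = (-9*H - 5*u)*(u² + 3) = (-9*H - 5*u)*(3 + u²) = (3 + u²)*(-9*H - 5*u))
252/N(E, -10) = 252/(-27*(-10) - 15*(-2) - 5*(-2)³ - 9*(-10)*(-2)²) = 252/(270 + 30 - 5*(-8) - 9*(-10)*4) = 252/(270 + 30 + 40 + 360) = 252/700 = 252*(1/700) = 9/25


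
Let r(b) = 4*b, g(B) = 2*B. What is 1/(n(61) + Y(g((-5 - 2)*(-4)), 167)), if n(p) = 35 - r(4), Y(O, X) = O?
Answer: 1/75 ≈ 0.013333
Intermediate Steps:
n(p) = 19 (n(p) = 35 - 4*4 = 35 - 1*16 = 35 - 16 = 19)
1/(n(61) + Y(g((-5 - 2)*(-4)), 167)) = 1/(19 + 2*((-5 - 2)*(-4))) = 1/(19 + 2*(-7*(-4))) = 1/(19 + 2*28) = 1/(19 + 56) = 1/75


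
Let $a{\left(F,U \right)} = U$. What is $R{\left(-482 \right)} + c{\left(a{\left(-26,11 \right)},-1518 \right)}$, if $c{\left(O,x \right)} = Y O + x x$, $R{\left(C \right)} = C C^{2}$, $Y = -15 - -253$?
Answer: $-109673226$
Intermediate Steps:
$Y = 238$ ($Y = -15 + 253 = 238$)
$R{\left(C \right)} = C^{3}$
$c{\left(O,x \right)} = x^{2} + 238 O$ ($c{\left(O,x \right)} = 238 O + x x = 238 O + x^{2} = x^{2} + 238 O$)
$R{\left(-482 \right)} + c{\left(a{\left(-26,11 \right)},-1518 \right)} = \left(-482\right)^{3} + \left(\left(-1518\right)^{2} + 238 \cdot 11\right) = -111980168 + \left(2304324 + 2618\right) = -111980168 + 2306942 = -109673226$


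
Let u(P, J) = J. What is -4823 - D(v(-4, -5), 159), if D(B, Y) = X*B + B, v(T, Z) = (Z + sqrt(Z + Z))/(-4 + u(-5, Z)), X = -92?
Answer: -42952/9 - 91*I*sqrt(10)/9 ≈ -4772.4 - 31.974*I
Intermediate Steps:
v(T, Z) = (Z + sqrt(2)*sqrt(Z))/(-4 + Z) (v(T, Z) = (Z + sqrt(Z + Z))/(-4 + Z) = (Z + sqrt(2*Z))/(-4 + Z) = (Z + sqrt(2)*sqrt(Z))/(-4 + Z))
D(B, Y) = -91*B (D(B, Y) = -92*B + B = -91*B)
-4823 - D(v(-4, -5), 159) = -4823 - (-91)*(-5 + sqrt(2)*sqrt(-5))/(-4 - 5) = -4823 - (-91)*(-5 + sqrt(2)*(I*sqrt(5)))/(-9) = -4823 - (-91)*(-(-5 + I*sqrt(10))/9) = -4823 - (-91)*(5/9 - I*sqrt(10)/9) = -4823 - (-455/9 + 91*I*sqrt(10)/9) = -4823 + (455/9 - 91*I*sqrt(10)/9) = -42952/9 - 91*I*sqrt(10)/9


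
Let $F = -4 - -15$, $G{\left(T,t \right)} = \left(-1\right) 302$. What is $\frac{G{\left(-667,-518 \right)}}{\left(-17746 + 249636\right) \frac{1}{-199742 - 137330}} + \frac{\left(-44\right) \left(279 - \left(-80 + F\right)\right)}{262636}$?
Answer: $\frac{303769049108}{692075705} \approx 438.92$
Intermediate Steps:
$G{\left(T,t \right)} = -302$
$F = 11$ ($F = -4 + 15 = 11$)
$\frac{G{\left(-667,-518 \right)}}{\left(-17746 + 249636\right) \frac{1}{-199742 - 137330}} + \frac{\left(-44\right) \left(279 - \left(-80 + F\right)\right)}{262636} = - \frac{302}{\left(-17746 + 249636\right) \frac{1}{-199742 - 137330}} + \frac{\left(-44\right) \left(279 - \left(-80 + 11\right)\right)}{262636} = - \frac{302}{231890 \frac{1}{-337072}} + - 44 \left(279 - -69\right) \frac{1}{262636} = - \frac{302}{231890 \left(- \frac{1}{337072}\right)} + - 44 \left(279 + 69\right) \frac{1}{262636} = - \frac{302}{- \frac{115945}{168536}} + \left(-44\right) 348 \cdot \frac{1}{262636} = \left(-302\right) \left(- \frac{168536}{115945}\right) - \frac{348}{5969} = \frac{50897872}{115945} - \frac{348}{5969} = \frac{303769049108}{692075705}$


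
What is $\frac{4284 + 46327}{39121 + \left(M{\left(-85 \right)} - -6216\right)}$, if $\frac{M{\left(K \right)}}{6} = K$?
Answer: $\frac{50611}{44827} \approx 1.129$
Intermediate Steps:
$M{\left(K \right)} = 6 K$
$\frac{4284 + 46327}{39121 + \left(M{\left(-85 \right)} - -6216\right)} = \frac{4284 + 46327}{39121 + \left(6 \left(-85\right) - -6216\right)} = \frac{50611}{39121 + \left(-510 + 6216\right)} = \frac{50611}{39121 + 5706} = \frac{50611}{44827}$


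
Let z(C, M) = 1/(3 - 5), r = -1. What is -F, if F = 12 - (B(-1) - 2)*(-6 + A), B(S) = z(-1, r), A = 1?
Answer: ½ ≈ 0.50000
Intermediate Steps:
z(C, M) = -½ (z(C, M) = 1/(-2) = -½)
B(S) = -½
F = -½ (F = 12 - (-½ - 2)*(-6 + 1) = 12 - (-5)*(-5)/2 = 12 - 1*25/2 = 12 - 25/2 = -½ ≈ -0.50000)
-F = -1*(-½) = ½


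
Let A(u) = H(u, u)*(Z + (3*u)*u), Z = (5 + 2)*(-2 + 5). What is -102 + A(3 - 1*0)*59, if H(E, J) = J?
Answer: 8394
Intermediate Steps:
Z = 21 (Z = 7*3 = 21)
A(u) = u*(21 + 3*u²) (A(u) = u*(21 + (3*u)*u) = u*(21 + 3*u²))
-102 + A(3 - 1*0)*59 = -102 + (3*(3 - 1*0)*(7 + (3 - 1*0)²))*59 = -102 + (3*(3 + 0)*(7 + (3 + 0)²))*59 = -102 + (3*3*(7 + 3²))*59 = -102 + (3*3*(7 + 9))*59 = -102 + (3*3*16)*59 = -102 + 144*59 = -102 + 8496 = 8394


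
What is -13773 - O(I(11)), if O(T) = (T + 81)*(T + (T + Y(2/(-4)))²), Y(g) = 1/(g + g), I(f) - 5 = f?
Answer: -37150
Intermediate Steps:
I(f) = 5 + f
Y(g) = 1/(2*g)
O(T) = (81 + T)*(T + (-1 + T)²) (O(T) = (T + 81)*(T + (T + 1/(2*((2/(-4)))))²) = (81 + T)*(T + (T + 1/(2*((2*(-¼)))))²) = (81 + T)*(T + (T + 1/(2*(-½)))²) = (81 + T)*(T + (T + (½)*(-2))²) = (81 + T)*(T + (T - 1)²) = (81 + T)*(T + (-1 + T)²))
-13773 - O(I(11)) = -13773 - (81 + (5 + 11)³ - 80*(5 + 11) + 80*(5 + 11)²) = -13773 - (81 + 16³ - 80*16 + 80*16²) = -13773 - (81 + 4096 - 1280 + 80*256) = -13773 - (81 + 4096 - 1280 + 20480) = -13773 - 1*23377 = -13773 - 23377 = -37150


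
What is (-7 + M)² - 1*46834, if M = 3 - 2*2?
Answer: -46770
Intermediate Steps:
M = -1 (M = 3 - 4 = -1)
(-7 + M)² - 1*46834 = (-7 - 1)² - 1*46834 = (-8)² - 46834 = 64 - 46834 = -46770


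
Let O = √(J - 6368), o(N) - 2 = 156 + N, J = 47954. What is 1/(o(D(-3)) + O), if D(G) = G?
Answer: -155/17561 + √41586/17561 ≈ 0.0027861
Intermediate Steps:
o(N) = 158 + N (o(N) = 2 + (156 + N) = 158 + N)
O = √41586 (O = √(47954 - 6368) = √41586 ≈ 203.93)
1/(o(D(-3)) + O) = 1/((158 - 3) + √41586) = 1/(155 + √41586)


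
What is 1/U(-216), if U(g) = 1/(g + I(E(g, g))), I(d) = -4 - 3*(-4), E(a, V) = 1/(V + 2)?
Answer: -208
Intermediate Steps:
E(a, V) = 1/(2 + V)
I(d) = 8 (I(d) = -4 + 12 = 8)
U(g) = 1/(8 + g) (U(g) = 1/(g + 8) = 1/(8 + g))
1/U(-216) = 1/(1/(8 - 216)) = 1/(1/(-208)) = 1/(-1/208) = -208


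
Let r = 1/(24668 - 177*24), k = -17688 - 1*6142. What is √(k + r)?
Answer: I*√2484136897895/10210 ≈ 154.37*I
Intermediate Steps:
k = -23830 (k = -17688 - 6142 = -23830)
r = 1/20420 (r = 1/(24668 - 4248) = 1/20420 ≈ 4.8972e-5)
√(k + r) = √(-23830 + 1/20420) = √(-486608599/20420) = I*√2484136897895/10210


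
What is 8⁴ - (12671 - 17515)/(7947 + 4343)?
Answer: 25172342/6145 ≈ 4096.4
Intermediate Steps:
8⁴ - (12671 - 17515)/(7947 + 4343) = 4096 - (-4844)/12290 = 4096 - 1*(-2422/6145) = 4096 + 2422/6145 = 25172342/6145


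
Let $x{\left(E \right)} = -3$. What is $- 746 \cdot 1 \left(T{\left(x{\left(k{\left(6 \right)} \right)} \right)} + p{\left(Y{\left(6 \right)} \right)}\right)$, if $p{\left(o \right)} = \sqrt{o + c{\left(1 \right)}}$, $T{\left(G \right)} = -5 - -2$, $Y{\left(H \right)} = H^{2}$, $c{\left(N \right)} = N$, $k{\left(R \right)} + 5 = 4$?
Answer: $2238 - 746 \sqrt{37} \approx -2299.7$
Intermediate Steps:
$k{\left(R \right)} = -1$ ($k{\left(R \right)} = -5 + 4 = -1$)
$T{\left(G \right)} = -3$ ($T{\left(G \right)} = -5 + 2 = -3$)
$p{\left(o \right)} = \sqrt{1 + o}$ ($p{\left(o \right)} = \sqrt{o + 1} = \sqrt{1 + o}$)
$- 746 \cdot 1 \left(T{\left(x{\left(k{\left(6 \right)} \right)} \right)} + p{\left(Y{\left(6 \right)} \right)}\right) = - 746 \cdot 1 \left(-3 + \sqrt{1 + 6^{2}}\right) = - 746 \cdot 1 \left(-3 + \sqrt{1 + 36}\right) = - 746 \cdot 1 \left(-3 + \sqrt{37}\right) = - 746 \left(-3 + \sqrt{37}\right) = 2238 - 746 \sqrt{37}$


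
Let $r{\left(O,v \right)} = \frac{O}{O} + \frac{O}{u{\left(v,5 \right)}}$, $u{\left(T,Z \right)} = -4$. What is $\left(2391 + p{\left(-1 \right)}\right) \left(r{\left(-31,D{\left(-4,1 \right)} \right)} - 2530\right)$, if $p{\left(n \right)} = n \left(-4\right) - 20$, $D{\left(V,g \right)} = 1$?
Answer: $- \frac{23951875}{4} \approx -5.988 \cdot 10^{6}$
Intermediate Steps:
$p{\left(n \right)} = -20 - 4 n$ ($p{\left(n \right)} = - 4 n - 20 = -20 - 4 n$)
$r{\left(O,v \right)} = 1 - \frac{O}{4}$ ($r{\left(O,v \right)} = \frac{O}{O} + \frac{O}{-4} = 1 + O \left(- \frac{1}{4}\right) = 1 - \frac{O}{4}$)
$\left(2391 + p{\left(-1 \right)}\right) \left(r{\left(-31,D{\left(-4,1 \right)} \right)} - 2530\right) = \left(2391 - 16\right) \left(\left(1 - - \frac{31}{4}\right) - 2530\right) = \left(2391 + \left(-20 + 4\right)\right) \left(\left(1 + \frac{31}{4}\right) - 2530\right) = \left(2391 - 16\right) \left(\frac{35}{4} - 2530\right) = 2375 \left(- \frac{10085}{4}\right) = - \frac{23951875}{4}$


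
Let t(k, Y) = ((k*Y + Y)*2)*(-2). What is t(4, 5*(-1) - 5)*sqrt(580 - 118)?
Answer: 200*sqrt(462) ≈ 4298.8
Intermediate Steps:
t(k, Y) = -4*Y - 4*Y*k (t(k, Y) = ((Y*k + Y)*2)*(-2) = ((Y + Y*k)*2)*(-2) = (2*Y + 2*Y*k)*(-2) = -4*Y - 4*Y*k)
t(4, 5*(-1) - 5)*sqrt(580 - 118) = (-4*(5*(-1) - 5)*(1 + 4))*sqrt(580 - 118) = (-4*(-5 - 5)*5)*sqrt(462) = (-4*(-10)*5)*sqrt(462) = 200*sqrt(462)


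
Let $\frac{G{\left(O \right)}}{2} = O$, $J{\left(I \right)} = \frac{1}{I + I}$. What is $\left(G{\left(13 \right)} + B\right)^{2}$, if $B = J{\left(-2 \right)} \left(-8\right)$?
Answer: $784$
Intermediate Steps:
$J{\left(I \right)} = \frac{1}{2 I}$
$B = 2$ ($B = \frac{1}{2 \left(-2\right)} \left(-8\right) = \frac{1}{2} \left(- \frac{1}{2}\right) \left(-8\right) = \left(- \frac{1}{4}\right) \left(-8\right) = 2$)
$G{\left(O \right)} = 2 O$
$\left(G{\left(13 \right)} + B\right)^{2} = \left(2 \cdot 13 + 2\right)^{2} = \left(26 + 2\right)^{2} = 28^{2} = 784$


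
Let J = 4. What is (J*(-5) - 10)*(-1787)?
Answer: 53610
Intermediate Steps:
(J*(-5) - 10)*(-1787) = (4*(-5) - 10)*(-1787) = (-20 - 10)*(-1787) = -30*(-1787) = 53610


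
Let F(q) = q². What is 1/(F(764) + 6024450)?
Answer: 1/6608146 ≈ 1.5133e-7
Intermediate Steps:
1/(F(764) + 6024450) = 1/(764² + 6024450) = 1/(583696 + 6024450) = 1/6608146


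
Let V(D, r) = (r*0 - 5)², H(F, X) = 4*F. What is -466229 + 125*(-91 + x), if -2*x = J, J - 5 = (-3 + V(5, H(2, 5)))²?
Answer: -1016333/2 ≈ -5.0817e+5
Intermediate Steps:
V(D, r) = 25 (V(D, r) = (0 - 5)² = (-5)² = 25)
J = 489 (J = 5 + (-3 + 25)² = 5 + 22² = 5 + 484 = 489)
x = -489/2 (x = -½*489 = -489/2 ≈ -244.50)
-466229 + 125*(-91 + x) = -466229 + 125*(-91 - 489/2) = -466229 + 125*(-671/2) = -466229 - 83875/2 = -1016333/2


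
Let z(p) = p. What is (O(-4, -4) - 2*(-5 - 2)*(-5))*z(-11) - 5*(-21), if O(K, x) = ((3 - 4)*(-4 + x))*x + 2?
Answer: 1205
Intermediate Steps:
O(K, x) = 2 + x*(4 - x) (O(K, x) = (-(-4 + x))*x + 2 = (4 - x)*x + 2 = x*(4 - x) + 2 = 2 + x*(4 - x))
(O(-4, -4) - 2*(-5 - 2)*(-5))*z(-11) - 5*(-21) = ((2 - 1*(-4)**2 + 4*(-4)) - 2*(-5 - 2)*(-5))*(-11) - 5*(-21) = ((2 - 1*16 - 16) - 2*(-7)*(-5))*(-11) + 105 = ((2 - 16 - 16) + 14*(-5))*(-11) + 105 = (-30 - 70)*(-11) + 105 = -100*(-11) + 105 = 1100 + 105 = 1205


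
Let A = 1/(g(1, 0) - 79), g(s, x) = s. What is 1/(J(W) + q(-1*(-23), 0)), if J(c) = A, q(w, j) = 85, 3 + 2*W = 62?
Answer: 78/6629 ≈ 0.011766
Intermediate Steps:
W = 59/2 (W = -3/2 + (½)*62 = -3/2 + 31 = 59/2 ≈ 29.500)
A = -1/78 (A = 1/(1 - 79) = 1/(-78) = -1/78 ≈ -0.012821)
J(c) = -1/78
1/(J(W) + q(-1*(-23), 0)) = 1/(-1/78 + 85) = 1/(6629/78) = 78/6629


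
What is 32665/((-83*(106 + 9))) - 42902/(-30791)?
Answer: -119257685/58780019 ≈ -2.0289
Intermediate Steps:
32665/((-83*(106 + 9))) - 42902/(-30791) = 32665/((-83*115)) - 42902*(-1/30791) = 32665/(-9545) + 42902/30791 = 32665*(-1/9545) + 42902/30791 = -6533/1909 + 42902/30791 = -119257685/58780019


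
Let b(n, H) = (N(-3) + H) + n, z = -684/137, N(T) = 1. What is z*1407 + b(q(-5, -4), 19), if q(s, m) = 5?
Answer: -958963/137 ≈ -6999.7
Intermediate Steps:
z = -684/137 (z = -684*1/137 = -684/137 ≈ -4.9927)
b(n, H) = 1 + H + n (b(n, H) = (1 + H) + n = 1 + H + n)
z*1407 + b(q(-5, -4), 19) = -684/137*1407 + (1 + 19 + 5) = -962388/137 + 25 = -958963/137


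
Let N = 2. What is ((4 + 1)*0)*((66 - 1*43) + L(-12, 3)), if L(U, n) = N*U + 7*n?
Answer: 0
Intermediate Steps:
L(U, n) = 2*U + 7*n
((4 + 1)*0)*((66 - 1*43) + L(-12, 3)) = ((4 + 1)*0)*((66 - 1*43) + (2*(-12) + 7*3)) = (5*0)*((66 - 43) + (-24 + 21)) = 0*(23 - 3) = 0*20 = 0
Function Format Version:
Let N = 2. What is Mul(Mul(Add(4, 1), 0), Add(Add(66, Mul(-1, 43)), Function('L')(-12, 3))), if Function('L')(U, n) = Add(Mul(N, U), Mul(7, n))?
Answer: 0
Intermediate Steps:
Function('L')(U, n) = Add(Mul(2, U), Mul(7, n))
Mul(Mul(Add(4, 1), 0), Add(Add(66, Mul(-1, 43)), Function('L')(-12, 3))) = Mul(Mul(Add(4, 1), 0), Add(Add(66, Mul(-1, 43)), Add(Mul(2, -12), Mul(7, 3)))) = Mul(Mul(5, 0), Add(Add(66, -43), Add(-24, 21))) = Mul(0, Add(23, -3)) = Mul(0, 20) = 0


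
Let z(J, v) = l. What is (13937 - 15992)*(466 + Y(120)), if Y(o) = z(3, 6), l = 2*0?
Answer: -957630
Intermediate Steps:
l = 0
z(J, v) = 0
Y(o) = 0
(13937 - 15992)*(466 + Y(120)) = (13937 - 15992)*(466 + 0) = -2055*466 = -957630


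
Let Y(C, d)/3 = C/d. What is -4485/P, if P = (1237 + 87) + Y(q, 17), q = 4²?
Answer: -76245/22556 ≈ -3.3803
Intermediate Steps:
q = 16
Y(C, d) = 3*C/d (Y(C, d) = 3*(C/d) = 3*C/d)
P = 22556/17 (P = (1237 + 87) + 3*16/17 = 1324 + 3*16*(1/17) = 1324 + 48/17 = 22556/17 ≈ 1326.8)
-4485/P = -4485/22556/17 = -4485*17/22556 = -76245/22556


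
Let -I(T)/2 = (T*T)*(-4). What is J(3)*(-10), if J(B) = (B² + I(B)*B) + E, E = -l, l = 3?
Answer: -2220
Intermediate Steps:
I(T) = 8*T² (I(T) = -2*T*T*(-4) = -2*T²*(-4) = -(-8)*T² = 8*T²)
E = -3 (E = -1*3 = -3)
J(B) = -3 + B² + 8*B³ (J(B) = (B² + (8*B²)*B) - 3 = (B² + 8*B³) - 3 = -3 + B² + 8*B³)
J(3)*(-10) = (-3 + 3² + 8*3³)*(-10) = (-3 + 9 + 8*27)*(-10) = (-3 + 9 + 216)*(-10) = 222*(-10) = -2220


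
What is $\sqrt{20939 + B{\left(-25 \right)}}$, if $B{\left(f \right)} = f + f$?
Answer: $3 \sqrt{2321} \approx 144.53$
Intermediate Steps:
$B{\left(f \right)} = 2 f$
$\sqrt{20939 + B{\left(-25 \right)}} = \sqrt{20939 + 2 \left(-25\right)} = \sqrt{20939 - 50} = \sqrt{20889} = 3 \sqrt{2321}$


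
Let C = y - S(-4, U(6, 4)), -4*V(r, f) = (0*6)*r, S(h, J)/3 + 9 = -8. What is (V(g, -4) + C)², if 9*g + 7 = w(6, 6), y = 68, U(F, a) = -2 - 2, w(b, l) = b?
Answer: 14161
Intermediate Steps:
U(F, a) = -4
S(h, J) = -51 (S(h, J) = -27 + 3*(-8) = -27 - 24 = -51)
g = -⅑ (g = -7/9 + (⅑)*6 = -7/9 + ⅔ = -⅑ ≈ -0.11111)
V(r, f) = 0 (V(r, f) = -0*6*r/4 = -0*r = -¼*0 = 0)
C = 119 (C = 68 - 1*(-51) = 68 + 51 = 119)
(V(g, -4) + C)² = (0 + 119)² = 119² = 14161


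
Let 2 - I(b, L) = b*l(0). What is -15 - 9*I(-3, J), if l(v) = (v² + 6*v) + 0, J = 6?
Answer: -33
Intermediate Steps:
l(v) = v² + 6*v
I(b, L) = 2 (I(b, L) = 2 - b*0*(6 + 0) = 2 - b*0*6 = 2 - b*0 = 2 - 1*0 = 2 + 0 = 2)
-15 - 9*I(-3, J) = -15 - 9*2 = -15 - 18 = -33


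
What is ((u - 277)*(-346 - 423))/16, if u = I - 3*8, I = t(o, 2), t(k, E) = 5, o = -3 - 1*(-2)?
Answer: 28453/2 ≈ 14227.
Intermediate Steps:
o = -1 (o = -3 + 2 = -1)
I = 5
u = -19 (u = 5 - 3*8 = 5 - 24 = -19)
((u - 277)*(-346 - 423))/16 = ((-19 - 277)*(-346 - 423))/16 = -296*(-769)*(1/16) = 227624*(1/16) = 28453/2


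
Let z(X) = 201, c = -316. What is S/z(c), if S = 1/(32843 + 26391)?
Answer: 1/11906034 ≈ 8.3991e-8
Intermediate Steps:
S = 1/59234 ≈ 1.6882e-5
S/z(c) = (1/59234)/201 = (1/59234)*(1/201) = 1/11906034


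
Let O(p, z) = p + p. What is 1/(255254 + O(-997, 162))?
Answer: 1/253260 ≈ 3.9485e-6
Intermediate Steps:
O(p, z) = 2*p
1/(255254 + O(-997, 162)) = 1/(255254 + 2*(-997)) = 1/(255254 - 1994) = 1/253260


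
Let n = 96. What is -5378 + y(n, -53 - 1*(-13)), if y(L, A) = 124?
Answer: -5254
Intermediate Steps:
-5378 + y(n, -53 - 1*(-13)) = -5378 + 124 = -5254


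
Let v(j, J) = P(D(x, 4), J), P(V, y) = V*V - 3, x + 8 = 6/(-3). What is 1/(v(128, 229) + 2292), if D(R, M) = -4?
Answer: 1/2305 ≈ 0.00043384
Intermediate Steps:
x = -10 (x = -8 + 6/(-3) = -8 + 6*(-⅓) = -8 - 2 = -10)
P(V, y) = -3 + V² (P(V, y) = V² - 3 = -3 + V²)
v(j, J) = 13 (v(j, J) = -3 + (-4)² = -3 + 16 = 13)
1/(v(128, 229) + 2292) = 1/(13 + 2292) = 1/2305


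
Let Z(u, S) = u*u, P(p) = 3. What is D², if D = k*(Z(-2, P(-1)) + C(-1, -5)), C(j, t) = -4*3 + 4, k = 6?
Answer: 576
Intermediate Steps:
Z(u, S) = u²
C(j, t) = -8 (C(j, t) = -12 + 4 = -8)
D = -24 (D = 6*((-2)² - 8) = 6*(4 - 8) = 6*(-4) = -24)
D² = (-24)² = 576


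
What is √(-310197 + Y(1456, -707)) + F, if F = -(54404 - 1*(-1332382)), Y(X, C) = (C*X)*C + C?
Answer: -1386786 + 2*√181867310 ≈ -1.3598e+6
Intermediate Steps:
Y(X, C) = C + X*C² (Y(X, C) = X*C² + C = C + X*C²)
F = -1386786 (F = -(54404 + 1332382) = -1*1386786 = -1386786)
√(-310197 + Y(1456, -707)) + F = √(-310197 - 707*(1 - 707*1456)) - 1386786 = √(-310197 - 707*(1 - 1029392)) - 1386786 = √(-310197 - 707*(-1029391)) - 1386786 = √(-310197 + 727779437) - 1386786 = √727469240 - 1386786 = 2*√181867310 - 1386786 = -1386786 + 2*√181867310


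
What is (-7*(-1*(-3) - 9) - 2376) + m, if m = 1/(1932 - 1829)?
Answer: -240401/103 ≈ -2334.0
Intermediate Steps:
m = 1/103 ≈ 0.0097087
(-7*(-1*(-3) - 9) - 2376) + m = (-7*(-1*(-3) - 9) - 2376) + 1/103 = (-7*(3 - 9) - 2376) + 1/103 = (-7*(-6) - 2376) + 1/103 = (42 - 2376) + 1/103 = -2334 + 1/103 = -240401/103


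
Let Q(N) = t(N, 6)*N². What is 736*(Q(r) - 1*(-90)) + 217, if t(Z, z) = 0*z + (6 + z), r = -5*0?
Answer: 66457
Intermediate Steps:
r = 0
t(Z, z) = 6 + z (t(Z, z) = 0 + (6 + z) = 6 + z)
Q(N) = 12*N² (Q(N) = (6 + 6)*N² = 12*N²)
736*(Q(r) - 1*(-90)) + 217 = 736*(12*0² - 1*(-90)) + 217 = 736*(12*0 + 90) + 217 = 736*(0 + 90) + 217 = 736*90 + 217 = 66240 + 217 = 66457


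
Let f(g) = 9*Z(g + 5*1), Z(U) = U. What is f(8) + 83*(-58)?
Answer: -4697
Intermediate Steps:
f(g) = 45 + 9*g (f(g) = 9*(g + 5*1) = 9*(g + 5) = 9*(5 + g) = 45 + 9*g)
f(8) + 83*(-58) = (45 + 9*8) + 83*(-58) = (45 + 72) - 4814 = 117 - 4814 = -4697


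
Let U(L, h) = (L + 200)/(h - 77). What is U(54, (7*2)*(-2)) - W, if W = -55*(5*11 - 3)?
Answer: 300046/105 ≈ 2857.6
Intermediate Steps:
U(L, h) = (200 + L)/(-77 + h)
W = -2860 (W = -55*(55 - 3) = -55*52 = -2860)
U(54, (7*2)*(-2)) - W = (200 + 54)/(-77 + (7*2)*(-2)) - 1*(-2860) = 254/(-77 + 14*(-2)) + 2860 = 254/(-77 - 28) + 2860 = 254/(-105) + 2860 = -1/105*254 + 2860 = -254/105 + 2860 = 300046/105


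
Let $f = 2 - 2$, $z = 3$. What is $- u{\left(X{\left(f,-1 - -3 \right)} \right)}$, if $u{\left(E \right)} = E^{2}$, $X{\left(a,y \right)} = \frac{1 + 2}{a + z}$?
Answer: $-1$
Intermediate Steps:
$f = 0$ ($f = 2 - 2 = 0$)
$X{\left(a,y \right)} = \frac{3}{3 + a}$ ($X{\left(a,y \right)} = \frac{1 + 2}{a + 3} = \frac{3}{3 + a}$)
$- u{\left(X{\left(f,-1 - -3 \right)} \right)} = - \left(\frac{3}{3 + 0}\right)^{2} = - \left(\frac{3}{3}\right)^{2} = - \left(3 \cdot \frac{1}{3}\right)^{2} = - 1^{2} = \left(-1\right) 1 = -1$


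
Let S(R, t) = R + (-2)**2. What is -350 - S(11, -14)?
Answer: -365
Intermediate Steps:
S(R, t) = 4 + R (S(R, t) = R + 4 = 4 + R)
-350 - S(11, -14) = -350 - (4 + 11) = -350 - 1*15 = -350 - 15 = -365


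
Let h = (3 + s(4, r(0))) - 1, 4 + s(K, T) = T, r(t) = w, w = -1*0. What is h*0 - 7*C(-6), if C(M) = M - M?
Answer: 0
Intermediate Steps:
w = 0
r(t) = 0
C(M) = 0
s(K, T) = -4 + T
h = -2 (h = (3 + (-4 + 0)) - 1 = (3 - 4) - 1 = -1 - 1 = -2)
h*0 - 7*C(-6) = -2*0 - 7*0 = 0 + 0 = 0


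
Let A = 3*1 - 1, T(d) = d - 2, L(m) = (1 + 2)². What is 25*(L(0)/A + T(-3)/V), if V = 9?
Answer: 1775/18 ≈ 98.611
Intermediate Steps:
L(m) = 9 (L(m) = 3² = 9)
T(d) = -2 + d
A = 2 (A = 3 - 1 = 2)
25*(L(0)/A + T(-3)/V) = 25*(9/2 + (-2 - 3)/9) = 25*(9*(½) - 5*⅑) = 25*(9/2 - 5/9) = 25*(71/18) = 1775/18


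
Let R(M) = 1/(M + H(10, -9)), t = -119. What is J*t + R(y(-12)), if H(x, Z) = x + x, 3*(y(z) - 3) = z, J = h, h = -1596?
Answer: 3608557/19 ≈ 1.8992e+5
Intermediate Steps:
J = -1596
y(z) = 3 + z/3
H(x, Z) = 2*x
R(M) = 1/(20 + M) (R(M) = 1/(M + 2*10) = 1/(M + 20) = 1/(20 + M))
J*t + R(y(-12)) = -1596*(-119) + 1/(20 + (3 + (⅓)*(-12))) = 189924 + 1/(20 + (3 - 4)) = 189924 + 1/(20 - 1) = 189924 + 1/19 = 3608557/19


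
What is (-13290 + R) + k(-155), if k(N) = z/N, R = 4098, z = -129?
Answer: -1424631/155 ≈ -9191.2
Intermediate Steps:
k(N) = -129/N
(-13290 + R) + k(-155) = (-13290 + 4098) - 129/(-155) = -9192 - 129*(-1/155) = -9192 + 129/155 = -1424631/155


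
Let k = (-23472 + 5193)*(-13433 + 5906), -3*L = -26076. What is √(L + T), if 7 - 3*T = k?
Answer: 5*I*√16507194/3 ≈ 6771.5*I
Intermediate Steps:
L = 8692 (L = -⅓*(-26076) = 8692)
k = 137586033 (k = -18279*(-7527) = 137586033)
T = -137586026/3 (T = 7/3 - ⅓*137586033 = 7/3 - 45862011 = -137586026/3 ≈ -4.5862e+7)
√(L + T) = √(8692 - 137586026/3) = √(-137559950/3) = 5*I*√16507194/3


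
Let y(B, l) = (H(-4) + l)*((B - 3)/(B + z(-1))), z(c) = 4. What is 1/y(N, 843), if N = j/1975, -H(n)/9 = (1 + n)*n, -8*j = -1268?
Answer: -16117/8476755 ≈ -0.0019013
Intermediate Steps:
j = 317/2 (j = -⅛*(-1268) = 317/2 ≈ 158.50)
H(n) = -9*n*(1 + n) (H(n) = -9*(1 + n)*n = -9*n*(1 + n))
N = 317/3950 (N = (317/2)/1975 = (317/2)*(1/1975) = 317/3950 ≈ 0.080253)
y(B, l) = (-108 + l)*(-3 + B)/(4 + B) (y(B, l) = (-9*(-4)*(1 - 4) + l)*((B - 3)/(B + 4)) = (-9*(-4)*(-3) + l)*((-3 + B)/(4 + B)) = (-108 + l)*((-3 + B)/(4 + B)) = (-108 + l)*(-3 + B)/(4 + B))
1/y(N, 843) = 1/((324 - 108*317/3950 - 3*843 + (317/3950)*843)/(4 + 317/3950)) = 1/((324 - 17118/1975 - 2529 + 267231/3950)/(16117/3950)) = 1/((3950/16117)*(-1695351/790)) = 1/(-8476755/16117) = -16117/8476755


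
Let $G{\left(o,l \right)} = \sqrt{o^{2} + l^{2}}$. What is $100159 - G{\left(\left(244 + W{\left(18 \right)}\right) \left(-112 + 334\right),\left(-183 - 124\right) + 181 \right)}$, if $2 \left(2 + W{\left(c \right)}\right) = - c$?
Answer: $100159 - 6 \sqrt{74322082} \approx 48433.0$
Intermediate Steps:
$W{\left(c \right)} = -2 - \frac{c}{2}$ ($W{\left(c \right)} = -2 + \frac{\left(-1\right) c}{2} = -2 - \frac{c}{2}$)
$G{\left(o,l \right)} = \sqrt{l^{2} + o^{2}}$
$100159 - G{\left(\left(244 + W{\left(18 \right)}\right) \left(-112 + 334\right),\left(-183 - 124\right) + 181 \right)} = 100159 - \sqrt{\left(\left(-183 - 124\right) + 181\right)^{2} + \left(\left(244 - 11\right) \left(-112 + 334\right)\right)^{2}} = 100159 - \sqrt{\left(-307 + 181\right)^{2} + \left(\left(244 - 11\right) 222\right)^{2}} = 100159 - \sqrt{\left(-126\right)^{2} + \left(\left(244 - 11\right) 222\right)^{2}} = 100159 - \sqrt{15876 + \left(233 \cdot 222\right)^{2}} = 100159 - \sqrt{15876 + 51726^{2}} = 100159 - \sqrt{15876 + 2675579076} = 100159 - \sqrt{2675594952} = 100159 - 6 \sqrt{74322082}$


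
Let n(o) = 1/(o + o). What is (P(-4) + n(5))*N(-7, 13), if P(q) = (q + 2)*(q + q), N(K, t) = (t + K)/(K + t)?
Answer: 161/10 ≈ 16.100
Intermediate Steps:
n(o) = 1/(2*o)
N(K, t) = 1 (N(K, t) = (K + t)/(K + t) = 1)
P(q) = 2*q*(2 + q) (P(q) = (2 + q)*(2*q) = 2*q*(2 + q))
(P(-4) + n(5))*N(-7, 13) = (2*(-4)*(2 - 4) + (1/2)/5)*1 = (2*(-4)*(-2) + (1/2)*(1/5))*1 = (16 + 1/10)*1 = (161/10)*1 = 161/10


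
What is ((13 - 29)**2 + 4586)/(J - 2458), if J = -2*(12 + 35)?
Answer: -2421/1276 ≈ -1.8973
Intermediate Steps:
J = -94 (J = -2*47 = -94)
((13 - 29)**2 + 4586)/(J - 2458) = ((13 - 29)**2 + 4586)/(-94 - 2458) = ((-16)**2 + 4586)/(-2552) = (256 + 4586)*(-1/2552) = 4842*(-1/2552) = -2421/1276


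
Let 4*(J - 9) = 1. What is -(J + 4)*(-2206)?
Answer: 58459/2 ≈ 29230.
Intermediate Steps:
J = 37/4 (J = 9 + (¼)*1 = 9 + ¼ = 37/4 ≈ 9.2500)
-(J + 4)*(-2206) = -(37/4 + 4)*(-2206) = -1*53/4*(-2206) = -53/4*(-2206) = 58459/2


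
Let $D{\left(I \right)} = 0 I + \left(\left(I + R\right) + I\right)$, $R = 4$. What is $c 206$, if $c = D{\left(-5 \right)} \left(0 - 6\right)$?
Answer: $7416$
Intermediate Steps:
$D{\left(I \right)} = 4 + 2 I$ ($D{\left(I \right)} = 0 I + \left(\left(I + 4\right) + I\right) = 0 + \left(\left(4 + I\right) + I\right) = 0 + \left(4 + 2 I\right) = 4 + 2 I$)
$c = 36$ ($c = \left(4 + 2 \left(-5\right)\right) \left(0 - 6\right) = \left(4 - 10\right) \left(-6\right) = \left(-6\right) \left(-6\right) = 36$)
$c 206 = 36 \cdot 206 = 7416$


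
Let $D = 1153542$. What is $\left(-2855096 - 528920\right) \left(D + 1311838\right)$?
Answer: $-8342885366080$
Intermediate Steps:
$\left(-2855096 - 528920\right) \left(D + 1311838\right) = \left(-2855096 - 528920\right) \left(1153542 + 1311838\right) = \left(-3384016\right) 2465380 = -8342885366080$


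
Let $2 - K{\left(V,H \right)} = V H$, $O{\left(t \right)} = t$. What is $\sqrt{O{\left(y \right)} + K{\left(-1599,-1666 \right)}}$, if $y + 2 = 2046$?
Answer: $16 i \sqrt{10398} \approx 1631.5 i$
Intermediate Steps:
$y = 2044$ ($y = -2 + 2046 = 2044$)
$K{\left(V,H \right)} = 2 - H V$ ($K{\left(V,H \right)} = 2 - V H = 2 - H V$)
$\sqrt{O{\left(y \right)} + K{\left(-1599,-1666 \right)}} = \sqrt{2044 + \left(2 - \left(-1666\right) \left(-1599\right)\right)} = \sqrt{2044 + \left(2 - 2663934\right)} = \sqrt{2044 - 2663932} = \sqrt{-2661888} = 16 i \sqrt{10398}$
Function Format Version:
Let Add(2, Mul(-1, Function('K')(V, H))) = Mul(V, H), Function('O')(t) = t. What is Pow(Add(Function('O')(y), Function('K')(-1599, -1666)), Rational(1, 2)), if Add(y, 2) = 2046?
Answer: Mul(16, I, Pow(10398, Rational(1, 2))) ≈ Mul(1631.5, I)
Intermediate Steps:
y = 2044 (y = Add(-2, 2046) = 2044)
Function('K')(V, H) = Add(2, Mul(-1, H, V)) (Function('K')(V, H) = Add(2, Mul(-1, Mul(V, H))) = Add(2, Mul(-1, Mul(H, V))) = Add(2, Mul(-1, H, V)))
Pow(Add(Function('O')(y), Function('K')(-1599, -1666)), Rational(1, 2)) = Pow(Add(2044, Add(2, Mul(-1, -1666, -1599))), Rational(1, 2)) = Pow(Add(2044, Add(2, -2663934)), Rational(1, 2)) = Pow(Add(2044, -2663932), Rational(1, 2)) = Pow(-2661888, Rational(1, 2)) = Mul(16, I, Pow(10398, Rational(1, 2)))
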